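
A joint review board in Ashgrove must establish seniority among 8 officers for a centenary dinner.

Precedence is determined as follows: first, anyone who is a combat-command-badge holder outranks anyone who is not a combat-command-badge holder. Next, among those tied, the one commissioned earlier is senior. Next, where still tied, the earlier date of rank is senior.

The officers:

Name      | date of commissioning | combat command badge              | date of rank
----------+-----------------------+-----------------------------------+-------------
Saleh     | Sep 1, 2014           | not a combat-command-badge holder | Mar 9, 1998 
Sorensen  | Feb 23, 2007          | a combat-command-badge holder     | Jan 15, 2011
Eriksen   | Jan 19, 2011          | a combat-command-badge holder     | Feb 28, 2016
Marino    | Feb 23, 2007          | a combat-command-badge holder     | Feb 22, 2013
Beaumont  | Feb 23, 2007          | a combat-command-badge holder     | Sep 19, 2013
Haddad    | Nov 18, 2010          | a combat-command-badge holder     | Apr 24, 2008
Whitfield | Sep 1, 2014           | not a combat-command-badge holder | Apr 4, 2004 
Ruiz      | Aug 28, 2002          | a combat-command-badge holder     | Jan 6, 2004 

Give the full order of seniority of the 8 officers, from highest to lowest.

By the first rule: Ruiz, Sorensen, Marino, Beaumont, Haddad and Eriksen (each a combat-command-badge holder); then Saleh and Whitfield (both not a combat-command-badge holder).
Among Ruiz, Sorensen, Marino, Beaumont, Haddad and Eriksen, by date of commissioning (earlier first): Ruiz (Aug 28, 2002) before Sorensen, Marino and Beaumont (Feb 23, 2007) before Haddad (Nov 18, 2010) before Eriksen (Jan 19, 2011).
Among Sorensen, Marino and Beaumont, by date of rank (earlier first): Sorensen (Jan 15, 2011) before Marino (Feb 22, 2013) before Beaumont (Sep 19, 2013).
Saleh and Whitfield both have date of commissioning Sep 1, 2014, so the next rule applies.
Among Saleh and Whitfield, by date of rank (earlier first): Saleh (Mar 9, 1998) before Whitfield (Apr 4, 2004).
Full order: Ruiz, Sorensen, Marino, Beaumont, Haddad, Eriksen, Saleh, Whitfield.

Ruiz, Sorensen, Marino, Beaumont, Haddad, Eriksen, Saleh, Whitfield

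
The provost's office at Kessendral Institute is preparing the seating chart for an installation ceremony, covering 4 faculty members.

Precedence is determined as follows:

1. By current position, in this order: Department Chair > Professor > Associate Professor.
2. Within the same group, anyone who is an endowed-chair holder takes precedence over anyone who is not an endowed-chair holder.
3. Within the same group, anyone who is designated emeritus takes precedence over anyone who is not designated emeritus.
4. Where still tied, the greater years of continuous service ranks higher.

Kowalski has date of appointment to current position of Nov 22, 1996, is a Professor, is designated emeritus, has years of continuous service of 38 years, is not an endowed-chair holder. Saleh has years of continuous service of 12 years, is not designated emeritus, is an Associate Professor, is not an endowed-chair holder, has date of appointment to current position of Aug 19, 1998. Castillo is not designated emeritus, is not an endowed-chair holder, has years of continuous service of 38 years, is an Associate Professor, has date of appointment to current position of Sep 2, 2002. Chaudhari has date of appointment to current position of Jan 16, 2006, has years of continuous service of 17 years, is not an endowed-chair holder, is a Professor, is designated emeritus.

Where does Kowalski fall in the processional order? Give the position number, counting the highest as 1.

1

By current position: Kowalski and Chaudhari (Professor); then Castillo and Saleh (Associate Professor).
Kowalski and Chaudhari are each not an endowed-chair holder, so the next rule applies.
Kowalski and Chaudhari are each designated emeritus, so the next rule applies.
Among Kowalski and Chaudhari, by years of continuous service (higher first): Kowalski (38 years) before Chaudhari (17 years).
Castillo and Saleh are each not an endowed-chair holder, so the next rule applies.
Castillo and Saleh are each not designated emeritus, so the next rule applies.
Among Castillo and Saleh, by years of continuous service (higher first): Castillo (38 years) before Saleh (12 years).
Order: Kowalski, Chaudhari, Castillo, Saleh. So position 1.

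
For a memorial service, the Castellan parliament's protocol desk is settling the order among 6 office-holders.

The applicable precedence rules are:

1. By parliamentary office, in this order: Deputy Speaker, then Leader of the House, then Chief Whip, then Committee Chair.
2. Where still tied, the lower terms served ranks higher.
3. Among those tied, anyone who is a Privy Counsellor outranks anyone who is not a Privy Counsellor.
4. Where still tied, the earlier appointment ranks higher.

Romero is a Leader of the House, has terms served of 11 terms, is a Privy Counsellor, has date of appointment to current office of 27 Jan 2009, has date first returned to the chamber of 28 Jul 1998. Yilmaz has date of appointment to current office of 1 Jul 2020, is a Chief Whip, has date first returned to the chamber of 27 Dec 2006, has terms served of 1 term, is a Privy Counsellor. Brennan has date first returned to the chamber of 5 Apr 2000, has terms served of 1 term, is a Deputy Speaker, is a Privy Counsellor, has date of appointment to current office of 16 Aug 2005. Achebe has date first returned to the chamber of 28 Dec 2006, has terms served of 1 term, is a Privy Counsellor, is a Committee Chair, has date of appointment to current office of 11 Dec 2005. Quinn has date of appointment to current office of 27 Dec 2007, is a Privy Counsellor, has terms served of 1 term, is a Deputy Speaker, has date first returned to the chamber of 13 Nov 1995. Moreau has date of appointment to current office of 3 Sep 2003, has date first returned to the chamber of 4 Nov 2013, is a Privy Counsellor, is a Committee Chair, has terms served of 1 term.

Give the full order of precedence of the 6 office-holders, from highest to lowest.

Brennan, Quinn, Romero, Yilmaz, Moreau, Achebe

By parliamentary office: Brennan and Quinn (Deputy Speaker); then Romero (Leader of the House); then Yilmaz (Chief Whip); then Moreau and Achebe (Committee Chair).
Brennan and Quinn both have terms served 1 term, so the next rule applies.
Brennan and Quinn are each a Privy Counsellor, so the next rule applies.
Among Brennan and Quinn, by date of appointment to current office (earlier first): Brennan (16 Aug 2005) before Quinn (27 Dec 2007).
Moreau and Achebe both have terms served 1 term, so the next rule applies.
Moreau and Achebe are each a Privy Counsellor, so the next rule applies.
Among Moreau and Achebe, by date of appointment to current office (earlier first): Moreau (3 Sep 2003) before Achebe (11 Dec 2005).
Full order: Brennan, Quinn, Romero, Yilmaz, Moreau, Achebe.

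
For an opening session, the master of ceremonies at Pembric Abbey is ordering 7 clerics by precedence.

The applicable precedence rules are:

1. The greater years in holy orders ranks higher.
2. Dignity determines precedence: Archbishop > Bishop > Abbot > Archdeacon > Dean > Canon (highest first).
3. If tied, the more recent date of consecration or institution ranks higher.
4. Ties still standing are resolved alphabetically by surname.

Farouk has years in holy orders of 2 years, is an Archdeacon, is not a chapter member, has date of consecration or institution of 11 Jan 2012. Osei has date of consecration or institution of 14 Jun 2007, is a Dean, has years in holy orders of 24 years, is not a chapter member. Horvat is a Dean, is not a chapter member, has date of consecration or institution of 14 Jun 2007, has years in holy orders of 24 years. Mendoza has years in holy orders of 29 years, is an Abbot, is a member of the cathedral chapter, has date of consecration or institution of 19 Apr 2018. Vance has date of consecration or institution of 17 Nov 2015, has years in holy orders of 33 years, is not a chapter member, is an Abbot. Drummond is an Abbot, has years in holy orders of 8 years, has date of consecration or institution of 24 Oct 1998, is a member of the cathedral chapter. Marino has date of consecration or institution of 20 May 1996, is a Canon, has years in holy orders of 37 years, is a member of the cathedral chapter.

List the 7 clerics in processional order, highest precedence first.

By years in holy orders (higher first): Marino (37 years); then Vance (33 years); then Mendoza (29 years); then Horvat and Osei (both 24 years); then Drummond (8 years); then Farouk (2 years).
Horvat and Osei are each Dean, so the next rule applies.
Horvat and Osei both have date of consecration or institution 14 Jun 2007, so the next rule applies.
Among Horvat and Osei, alphabetically by surname: Horvat before Osei.
Full order: Marino, Vance, Mendoza, Horvat, Osei, Drummond, Farouk.

Marino, Vance, Mendoza, Horvat, Osei, Drummond, Farouk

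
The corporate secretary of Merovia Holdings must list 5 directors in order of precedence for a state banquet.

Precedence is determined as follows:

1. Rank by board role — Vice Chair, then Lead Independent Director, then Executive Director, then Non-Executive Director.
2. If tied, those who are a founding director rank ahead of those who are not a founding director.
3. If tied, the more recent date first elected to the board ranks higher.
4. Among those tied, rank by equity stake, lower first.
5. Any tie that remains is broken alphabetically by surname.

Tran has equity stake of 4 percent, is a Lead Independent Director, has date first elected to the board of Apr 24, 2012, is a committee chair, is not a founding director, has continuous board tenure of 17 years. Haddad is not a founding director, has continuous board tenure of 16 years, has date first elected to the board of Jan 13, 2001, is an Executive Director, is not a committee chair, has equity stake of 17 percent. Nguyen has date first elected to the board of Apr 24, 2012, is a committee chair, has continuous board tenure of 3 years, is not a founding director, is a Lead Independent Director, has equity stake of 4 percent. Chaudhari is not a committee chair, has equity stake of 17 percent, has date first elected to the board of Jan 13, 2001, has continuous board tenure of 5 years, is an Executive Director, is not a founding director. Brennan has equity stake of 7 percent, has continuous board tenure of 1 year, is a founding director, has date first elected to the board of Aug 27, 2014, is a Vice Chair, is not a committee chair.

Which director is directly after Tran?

By board role: Brennan (Vice Chair); then Nguyen and Tran (Lead Independent Director); then Chaudhari and Haddad (Executive Director).
Nguyen and Tran are each not a founding director, so the next rule applies.
Nguyen and Tran both have date first elected to the board Apr 24, 2012, so the next rule applies.
Nguyen and Tran both have equity stake 4 percent, so the next rule applies.
Among Nguyen and Tran, alphabetically by surname: Nguyen before Tran.
Chaudhari and Haddad are each not a founding director, so the next rule applies.
Chaudhari and Haddad both have date first elected to the board Jan 13, 2001, so the next rule applies.
Chaudhari and Haddad both have equity stake 17 percent, so the next rule applies.
Among Chaudhari and Haddad, alphabetically by surname: Chaudhari before Haddad.
Order: Brennan, Nguyen, Tran, Chaudhari, Haddad.

Chaudhari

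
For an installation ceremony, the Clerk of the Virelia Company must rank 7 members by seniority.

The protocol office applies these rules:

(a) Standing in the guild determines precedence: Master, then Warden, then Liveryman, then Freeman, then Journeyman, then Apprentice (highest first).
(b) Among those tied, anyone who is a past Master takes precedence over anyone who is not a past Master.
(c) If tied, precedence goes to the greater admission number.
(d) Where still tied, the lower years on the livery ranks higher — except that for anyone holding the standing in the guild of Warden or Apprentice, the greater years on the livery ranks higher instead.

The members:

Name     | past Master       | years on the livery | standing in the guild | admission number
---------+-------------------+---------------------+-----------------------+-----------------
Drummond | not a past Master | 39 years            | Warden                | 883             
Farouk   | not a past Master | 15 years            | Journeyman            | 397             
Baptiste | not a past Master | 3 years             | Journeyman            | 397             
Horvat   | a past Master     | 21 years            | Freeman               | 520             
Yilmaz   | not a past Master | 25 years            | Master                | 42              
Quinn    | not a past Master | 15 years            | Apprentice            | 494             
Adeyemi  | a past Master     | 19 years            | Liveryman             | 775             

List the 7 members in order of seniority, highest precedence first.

Yilmaz, Drummond, Adeyemi, Horvat, Baptiste, Farouk, Quinn

By standing in the guild: Yilmaz (Master); then Drummond (Warden); then Adeyemi (Liveryman); then Horvat (Freeman); then Baptiste and Farouk (Journeyman); then Quinn (Apprentice).
Baptiste and Farouk are each not a past Master, so the next rule applies.
Baptiste and Farouk both have admission number 397, so the next rule applies.
Among Baptiste and Farouk, by years on the livery (lower first): Baptiste (3 years) before Farouk (15 years).
Full order: Yilmaz, Drummond, Adeyemi, Horvat, Baptiste, Farouk, Quinn.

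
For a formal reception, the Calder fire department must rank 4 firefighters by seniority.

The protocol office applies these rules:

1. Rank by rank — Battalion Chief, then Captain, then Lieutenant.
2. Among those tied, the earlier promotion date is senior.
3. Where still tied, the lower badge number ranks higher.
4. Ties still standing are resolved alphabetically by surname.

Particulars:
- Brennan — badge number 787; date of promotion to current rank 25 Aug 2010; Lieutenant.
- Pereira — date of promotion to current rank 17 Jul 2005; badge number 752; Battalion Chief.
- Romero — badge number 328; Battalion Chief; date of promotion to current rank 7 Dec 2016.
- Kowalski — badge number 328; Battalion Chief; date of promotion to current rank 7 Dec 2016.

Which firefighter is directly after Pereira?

Kowalski

By rank: Pereira, Kowalski and Romero (Battalion Chief); then Brennan (Lieutenant).
Among Pereira, Kowalski and Romero, by date of promotion to current rank (earlier first): Pereira (17 Jul 2005) before Kowalski and Romero (7 Dec 2016).
Kowalski and Romero both have badge number 328, so the next rule applies.
Among Kowalski and Romero, alphabetically by surname: Kowalski before Romero.
Order: Pereira, Kowalski, Romero, Brennan.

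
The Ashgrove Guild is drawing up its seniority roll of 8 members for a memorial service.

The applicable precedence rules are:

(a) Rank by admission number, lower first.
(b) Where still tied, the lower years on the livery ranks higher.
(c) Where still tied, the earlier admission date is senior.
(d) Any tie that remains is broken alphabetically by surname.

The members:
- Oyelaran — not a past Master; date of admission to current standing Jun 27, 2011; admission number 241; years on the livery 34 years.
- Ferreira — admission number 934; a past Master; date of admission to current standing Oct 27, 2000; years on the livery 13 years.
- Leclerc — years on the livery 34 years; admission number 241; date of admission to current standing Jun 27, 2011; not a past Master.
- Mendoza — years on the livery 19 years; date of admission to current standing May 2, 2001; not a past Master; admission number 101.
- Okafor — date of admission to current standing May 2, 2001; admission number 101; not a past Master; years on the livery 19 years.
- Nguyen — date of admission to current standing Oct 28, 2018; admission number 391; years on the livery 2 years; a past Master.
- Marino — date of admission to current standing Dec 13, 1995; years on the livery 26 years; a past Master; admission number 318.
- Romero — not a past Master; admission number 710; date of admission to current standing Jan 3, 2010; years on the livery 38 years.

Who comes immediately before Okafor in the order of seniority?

Mendoza

By admission number (lower first): Mendoza and Okafor (both 101); then Leclerc and Oyelaran (both 241); then Marino (318); then Nguyen (391); then Romero (710); then Ferreira (934).
Mendoza and Okafor both have years on the livery 19 years, so the next rule applies.
Mendoza and Okafor both have date of admission to current standing May 2, 2001, so the next rule applies.
Among Mendoza and Okafor, alphabetically by surname: Mendoza before Okafor.
Leclerc and Oyelaran both have years on the livery 34 years, so the next rule applies.
Leclerc and Oyelaran both have date of admission to current standing Jun 27, 2011, so the next rule applies.
Among Leclerc and Oyelaran, alphabetically by surname: Leclerc before Oyelaran.
Order: Mendoza, Okafor, Leclerc, Oyelaran, Marino, Nguyen, Romero, Ferreira.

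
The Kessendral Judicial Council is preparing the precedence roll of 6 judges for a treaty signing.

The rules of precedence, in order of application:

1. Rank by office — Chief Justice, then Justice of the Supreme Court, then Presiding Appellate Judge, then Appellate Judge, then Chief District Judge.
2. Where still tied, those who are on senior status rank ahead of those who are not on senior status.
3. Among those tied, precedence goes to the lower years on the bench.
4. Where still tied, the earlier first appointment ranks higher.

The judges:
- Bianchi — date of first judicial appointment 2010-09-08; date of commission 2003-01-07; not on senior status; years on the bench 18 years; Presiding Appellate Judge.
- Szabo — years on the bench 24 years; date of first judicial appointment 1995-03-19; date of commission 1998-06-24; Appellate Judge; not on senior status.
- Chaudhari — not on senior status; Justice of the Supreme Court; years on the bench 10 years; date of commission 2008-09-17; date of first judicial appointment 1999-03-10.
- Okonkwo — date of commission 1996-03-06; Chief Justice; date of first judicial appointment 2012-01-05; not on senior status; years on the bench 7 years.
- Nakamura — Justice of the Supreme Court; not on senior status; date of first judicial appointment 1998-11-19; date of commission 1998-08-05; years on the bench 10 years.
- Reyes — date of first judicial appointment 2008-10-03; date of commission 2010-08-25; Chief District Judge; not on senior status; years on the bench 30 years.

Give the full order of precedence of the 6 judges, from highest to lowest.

By office: Okonkwo (Chief Justice); then Nakamura and Chaudhari (Justice of the Supreme Court); then Bianchi (Presiding Appellate Judge); then Szabo (Appellate Judge); then Reyes (Chief District Judge).
Nakamura and Chaudhari are each not on senior status, so the next rule applies.
Nakamura and Chaudhari both have years on the bench 10 years, so the next rule applies.
Among Nakamura and Chaudhari, by date of first judicial appointment (earlier first): Nakamura (1998-11-19) before Chaudhari (1999-03-10).
Full order: Okonkwo, Nakamura, Chaudhari, Bianchi, Szabo, Reyes.

Okonkwo, Nakamura, Chaudhari, Bianchi, Szabo, Reyes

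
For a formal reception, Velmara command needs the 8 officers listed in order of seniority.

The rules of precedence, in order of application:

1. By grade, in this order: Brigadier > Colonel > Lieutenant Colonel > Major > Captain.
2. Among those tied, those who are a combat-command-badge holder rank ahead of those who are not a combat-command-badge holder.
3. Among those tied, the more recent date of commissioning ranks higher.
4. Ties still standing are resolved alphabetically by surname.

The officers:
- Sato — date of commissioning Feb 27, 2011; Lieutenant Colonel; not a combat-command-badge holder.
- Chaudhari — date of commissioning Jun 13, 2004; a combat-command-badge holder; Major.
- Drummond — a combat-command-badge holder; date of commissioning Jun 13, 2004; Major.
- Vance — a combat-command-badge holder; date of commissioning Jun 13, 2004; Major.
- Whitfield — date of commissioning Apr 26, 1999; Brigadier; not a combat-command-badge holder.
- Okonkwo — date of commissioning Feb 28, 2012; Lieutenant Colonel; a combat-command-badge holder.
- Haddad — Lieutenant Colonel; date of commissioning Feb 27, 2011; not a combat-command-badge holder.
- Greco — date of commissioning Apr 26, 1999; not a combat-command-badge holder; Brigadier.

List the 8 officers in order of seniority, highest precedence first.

Greco, Whitfield, Okonkwo, Haddad, Sato, Chaudhari, Drummond, Vance

By grade: Greco and Whitfield (Brigadier); then Okonkwo, Haddad and Sato (Lieutenant Colonel); then Chaudhari, Drummond and Vance (Major).
Greco and Whitfield are each not a combat-command-badge holder, so the next rule applies.
Greco and Whitfield both have date of commissioning Apr 26, 1999, so the next rule applies.
Among Greco and Whitfield, alphabetically by surname: Greco before Whitfield.
Among Okonkwo, Haddad and Sato, a combat-command-badge holder before not a combat-command-badge holder: Okonkwo (a combat-command-badge holder) before Haddad and Sato (not a combat-command-badge holder).
Haddad and Sato both have date of commissioning Feb 27, 2011, so the next rule applies.
Among Haddad and Sato, alphabetically by surname: Haddad before Sato.
Chaudhari, Drummond and Vance are each a combat-command-badge holder, so the next rule applies.
Chaudhari, Drummond and Vance all have date of commissioning Jun 13, 2004, so the next rule applies.
Among Chaudhari, Drummond and Vance, alphabetically by surname: Chaudhari before Drummond before Vance.
Full order: Greco, Whitfield, Okonkwo, Haddad, Sato, Chaudhari, Drummond, Vance.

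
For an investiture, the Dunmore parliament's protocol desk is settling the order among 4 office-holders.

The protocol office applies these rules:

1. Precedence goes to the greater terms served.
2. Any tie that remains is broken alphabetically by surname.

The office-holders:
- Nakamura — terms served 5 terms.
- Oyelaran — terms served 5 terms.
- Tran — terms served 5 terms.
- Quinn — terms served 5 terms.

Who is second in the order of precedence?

By terms served (higher first): Nakamura, Oyelaran, Quinn and Tran (each 5 terms).
Among Nakamura, Oyelaran, Quinn and Tran, alphabetically by surname: Nakamura before Oyelaran before Quinn before Tran.
Order: Nakamura, Oyelaran, Quinn, Tran.

Oyelaran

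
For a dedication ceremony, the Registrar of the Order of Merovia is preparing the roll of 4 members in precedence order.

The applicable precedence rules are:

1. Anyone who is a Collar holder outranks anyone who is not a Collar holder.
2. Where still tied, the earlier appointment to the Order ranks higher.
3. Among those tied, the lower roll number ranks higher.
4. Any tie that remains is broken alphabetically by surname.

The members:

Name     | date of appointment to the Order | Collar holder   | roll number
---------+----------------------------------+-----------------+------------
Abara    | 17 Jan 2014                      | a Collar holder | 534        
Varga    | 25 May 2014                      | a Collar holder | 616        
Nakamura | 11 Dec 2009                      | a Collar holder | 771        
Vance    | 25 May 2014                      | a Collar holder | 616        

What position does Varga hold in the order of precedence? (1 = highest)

4

By the first rule: Nakamura, Abara, Vance and Varga (each a Collar holder).
Among Nakamura, Abara, Vance and Varga, by date of appointment to the Order (earlier first): Nakamura (11 Dec 2009) before Abara (17 Jan 2014) before Vance and Varga (25 May 2014).
Vance and Varga both have roll number 616, so the next rule applies.
Among Vance and Varga, alphabetically by surname: Vance before Varga.
Order: Nakamura, Abara, Vance, Varga. So position 4.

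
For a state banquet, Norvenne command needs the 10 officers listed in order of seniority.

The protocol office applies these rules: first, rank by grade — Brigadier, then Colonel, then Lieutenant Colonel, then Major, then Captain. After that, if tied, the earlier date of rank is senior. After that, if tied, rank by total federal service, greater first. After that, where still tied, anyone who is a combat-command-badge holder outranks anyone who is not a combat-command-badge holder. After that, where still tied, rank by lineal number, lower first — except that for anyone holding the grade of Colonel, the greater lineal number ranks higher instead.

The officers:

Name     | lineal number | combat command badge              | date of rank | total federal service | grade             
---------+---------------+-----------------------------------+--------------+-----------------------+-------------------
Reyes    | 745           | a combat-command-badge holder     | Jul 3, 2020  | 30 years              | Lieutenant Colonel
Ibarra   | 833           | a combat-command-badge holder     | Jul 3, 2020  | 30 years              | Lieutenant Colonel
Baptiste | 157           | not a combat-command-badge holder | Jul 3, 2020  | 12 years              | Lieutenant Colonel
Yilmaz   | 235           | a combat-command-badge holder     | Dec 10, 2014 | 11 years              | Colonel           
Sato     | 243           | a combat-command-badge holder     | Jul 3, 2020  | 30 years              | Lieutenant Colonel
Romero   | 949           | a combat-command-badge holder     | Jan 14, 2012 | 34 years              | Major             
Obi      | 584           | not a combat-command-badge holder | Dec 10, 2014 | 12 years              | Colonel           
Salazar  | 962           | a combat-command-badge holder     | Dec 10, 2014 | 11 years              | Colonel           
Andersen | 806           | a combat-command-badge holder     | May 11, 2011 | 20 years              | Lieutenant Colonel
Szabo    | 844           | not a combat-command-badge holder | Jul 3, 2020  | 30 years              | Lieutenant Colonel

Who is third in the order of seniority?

By grade: Obi, Salazar and Yilmaz (Colonel); then Andersen, Sato, Reyes, Ibarra, Szabo and Baptiste (Lieutenant Colonel); then Romero (Major).
Obi, Salazar and Yilmaz all have date of rank Dec 10, 2014, so the next rule applies.
Among Obi, Salazar and Yilmaz, by total federal service (higher first): Obi (12 years) before Salazar and Yilmaz (11 years).
Salazar and Yilmaz are each a combat-command-badge holder, so the next rule applies.
Among Salazar and Yilmaz, by lineal number (higher first) (reversed rule for this group): Salazar (962) before Yilmaz (235).
Among Andersen, Sato, Reyes, Ibarra, Szabo and Baptiste, by date of rank (earlier first): Andersen (May 11, 2011) before Sato, Reyes, Ibarra, Szabo and Baptiste (Jul 3, 2020).
Among Sato, Reyes, Ibarra, Szabo and Baptiste, by total federal service (higher first): Sato, Reyes, Ibarra and Szabo (30 years) before Baptiste (12 years).
Among Sato, Reyes, Ibarra and Szabo, a combat-command-badge holder before not a combat-command-badge holder: Sato, Reyes and Ibarra (a combat-command-badge holder) before Szabo (not a combat-command-badge holder).
Among Sato, Reyes and Ibarra, by lineal number (lower first): Sato (243) before Reyes (745) before Ibarra (833).
Order: Obi, Salazar, Yilmaz, Andersen, Sato, Reyes, Ibarra, Szabo, Baptiste, Romero.

Yilmaz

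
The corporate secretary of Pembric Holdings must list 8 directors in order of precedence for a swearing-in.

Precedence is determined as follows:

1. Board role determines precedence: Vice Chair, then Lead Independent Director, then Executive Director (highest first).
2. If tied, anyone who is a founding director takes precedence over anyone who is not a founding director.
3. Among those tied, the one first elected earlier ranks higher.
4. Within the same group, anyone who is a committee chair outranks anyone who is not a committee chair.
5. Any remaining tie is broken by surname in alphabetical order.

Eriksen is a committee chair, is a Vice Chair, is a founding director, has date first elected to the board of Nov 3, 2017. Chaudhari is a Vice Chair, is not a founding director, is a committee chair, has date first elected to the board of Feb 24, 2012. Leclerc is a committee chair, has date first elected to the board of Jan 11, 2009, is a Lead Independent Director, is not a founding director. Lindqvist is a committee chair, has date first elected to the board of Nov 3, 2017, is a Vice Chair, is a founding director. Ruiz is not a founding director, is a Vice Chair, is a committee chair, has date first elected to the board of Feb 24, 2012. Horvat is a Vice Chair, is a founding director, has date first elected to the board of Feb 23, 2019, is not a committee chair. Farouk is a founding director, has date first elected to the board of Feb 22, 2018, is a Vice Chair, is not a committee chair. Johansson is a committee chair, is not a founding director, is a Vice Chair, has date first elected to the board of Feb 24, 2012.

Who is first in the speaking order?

By board role: Eriksen, Lindqvist, Farouk, Horvat, Chaudhari, Johansson and Ruiz (Vice Chair); then Leclerc (Lead Independent Director).
Among Eriksen, Lindqvist, Farouk, Horvat, Chaudhari, Johansson and Ruiz, a founding director before not a founding director: Eriksen, Lindqvist, Farouk and Horvat (a founding director) before Chaudhari, Johansson and Ruiz (not a founding director).
Among Eriksen, Lindqvist, Farouk and Horvat, by date first elected to the board (earlier first): Eriksen and Lindqvist (Nov 3, 2017) before Farouk (Feb 22, 2018) before Horvat (Feb 23, 2019).
Eriksen and Lindqvist are each a committee chair, so the next rule applies.
Among Eriksen and Lindqvist, alphabetically by surname: Eriksen before Lindqvist.
Chaudhari, Johansson and Ruiz all have date first elected to the board Feb 24, 2012, so the next rule applies.
Chaudhari, Johansson and Ruiz are each a committee chair, so the next rule applies.
Among Chaudhari, Johansson and Ruiz, alphabetically by surname: Chaudhari before Johansson before Ruiz.
Order: Eriksen, Lindqvist, Farouk, Horvat, Chaudhari, Johansson, Ruiz, Leclerc.

Eriksen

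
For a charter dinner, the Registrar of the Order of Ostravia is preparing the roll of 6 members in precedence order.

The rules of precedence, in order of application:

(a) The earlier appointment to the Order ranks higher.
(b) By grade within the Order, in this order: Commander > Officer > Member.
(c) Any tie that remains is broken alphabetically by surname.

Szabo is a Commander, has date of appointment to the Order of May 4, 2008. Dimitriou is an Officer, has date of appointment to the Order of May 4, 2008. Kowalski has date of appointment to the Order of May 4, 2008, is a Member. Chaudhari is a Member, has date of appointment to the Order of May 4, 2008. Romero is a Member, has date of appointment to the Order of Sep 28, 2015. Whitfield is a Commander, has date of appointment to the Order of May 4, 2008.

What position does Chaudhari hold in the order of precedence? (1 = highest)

By date of appointment to the Order (earlier first): Szabo, Whitfield, Dimitriou, Chaudhari and Kowalski (each May 4, 2008); then Romero (Sep 28, 2015).
Among Szabo, Whitfield, Dimitriou, Chaudhari and Kowalski, by grade within the Order: Szabo and Whitfield (Commander) before Dimitriou (Officer) before Chaudhari and Kowalski (Member).
Among Szabo and Whitfield, alphabetically by surname: Szabo before Whitfield.
Among Chaudhari and Kowalski, alphabetically by surname: Chaudhari before Kowalski.
Order: Szabo, Whitfield, Dimitriou, Chaudhari, Kowalski, Romero. So position 4.

4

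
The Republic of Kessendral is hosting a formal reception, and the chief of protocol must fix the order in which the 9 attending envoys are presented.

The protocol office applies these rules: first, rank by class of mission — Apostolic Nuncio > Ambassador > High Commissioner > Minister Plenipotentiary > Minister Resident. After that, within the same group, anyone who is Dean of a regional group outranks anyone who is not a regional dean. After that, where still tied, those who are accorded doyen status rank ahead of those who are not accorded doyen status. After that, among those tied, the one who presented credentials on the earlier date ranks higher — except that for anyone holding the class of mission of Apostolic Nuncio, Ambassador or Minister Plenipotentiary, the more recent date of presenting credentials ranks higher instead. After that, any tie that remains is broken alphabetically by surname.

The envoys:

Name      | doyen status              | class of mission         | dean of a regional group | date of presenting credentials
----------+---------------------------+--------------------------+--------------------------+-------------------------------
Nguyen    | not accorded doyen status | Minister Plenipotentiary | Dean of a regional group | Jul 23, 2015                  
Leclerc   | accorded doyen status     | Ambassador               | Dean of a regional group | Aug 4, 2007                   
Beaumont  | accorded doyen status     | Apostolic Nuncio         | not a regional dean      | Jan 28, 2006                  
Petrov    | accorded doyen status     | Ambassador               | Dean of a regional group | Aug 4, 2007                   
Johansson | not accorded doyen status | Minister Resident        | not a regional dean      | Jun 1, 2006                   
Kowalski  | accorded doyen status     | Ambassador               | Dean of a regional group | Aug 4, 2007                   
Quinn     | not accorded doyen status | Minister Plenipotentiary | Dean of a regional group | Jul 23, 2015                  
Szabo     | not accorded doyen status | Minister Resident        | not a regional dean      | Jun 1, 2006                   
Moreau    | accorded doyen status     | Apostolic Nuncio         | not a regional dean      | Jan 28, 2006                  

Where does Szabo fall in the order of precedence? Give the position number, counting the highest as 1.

By class of mission: Beaumont and Moreau (Apostolic Nuncio); then Kowalski, Leclerc and Petrov (Ambassador); then Nguyen and Quinn (Minister Plenipotentiary); then Johansson and Szabo (Minister Resident).
Beaumont and Moreau are each not a regional dean, so the next rule applies.
Beaumont and Moreau are each accorded doyen status, so the next rule applies.
Beaumont and Moreau both have date of presenting credentials Jan 28, 2006, so the next rule applies.
Among Beaumont and Moreau, alphabetically by surname: Beaumont before Moreau.
Kowalski, Leclerc and Petrov are each Dean of a regional group, so the next rule applies.
Kowalski, Leclerc and Petrov are each accorded doyen status, so the next rule applies.
Kowalski, Leclerc and Petrov all have date of presenting credentials Aug 4, 2007, so the next rule applies.
Among Kowalski, Leclerc and Petrov, alphabetically by surname: Kowalski before Leclerc before Petrov.
Nguyen and Quinn are each Dean of a regional group, so the next rule applies.
Nguyen and Quinn are each not accorded doyen status, so the next rule applies.
Nguyen and Quinn both have date of presenting credentials Jul 23, 2015, so the next rule applies.
Among Nguyen and Quinn, alphabetically by surname: Nguyen before Quinn.
Johansson and Szabo are each not a regional dean, so the next rule applies.
Johansson and Szabo are each not accorded doyen status, so the next rule applies.
Johansson and Szabo both have date of presenting credentials Jun 1, 2006, so the next rule applies.
Among Johansson and Szabo, alphabetically by surname: Johansson before Szabo.
Order: Beaumont, Moreau, Kowalski, Leclerc, Petrov, Nguyen, Quinn, Johansson, Szabo. So position 9.

9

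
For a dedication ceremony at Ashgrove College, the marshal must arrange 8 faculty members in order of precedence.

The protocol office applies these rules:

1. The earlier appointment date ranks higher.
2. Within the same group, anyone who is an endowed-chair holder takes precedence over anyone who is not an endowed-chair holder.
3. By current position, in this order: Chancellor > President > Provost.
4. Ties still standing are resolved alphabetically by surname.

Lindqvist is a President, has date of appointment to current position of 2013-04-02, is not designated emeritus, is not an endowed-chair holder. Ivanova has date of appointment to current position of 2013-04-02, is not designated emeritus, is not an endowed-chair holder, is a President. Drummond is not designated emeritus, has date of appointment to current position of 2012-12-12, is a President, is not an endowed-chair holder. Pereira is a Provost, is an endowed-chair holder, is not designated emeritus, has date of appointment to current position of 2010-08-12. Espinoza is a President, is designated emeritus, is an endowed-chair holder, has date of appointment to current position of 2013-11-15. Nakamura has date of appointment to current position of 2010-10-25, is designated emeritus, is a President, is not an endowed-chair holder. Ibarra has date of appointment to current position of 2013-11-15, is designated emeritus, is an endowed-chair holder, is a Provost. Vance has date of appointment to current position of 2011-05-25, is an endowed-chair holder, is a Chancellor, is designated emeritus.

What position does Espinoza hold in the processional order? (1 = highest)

By date of appointment to current position (earlier first): Pereira (2010-08-12); then Nakamura (2010-10-25); then Vance (2011-05-25); then Drummond (2012-12-12); then Ivanova and Lindqvist (both 2013-04-02); then Espinoza and Ibarra (both 2013-11-15).
Ivanova and Lindqvist are each not an endowed-chair holder, so the next rule applies.
Ivanova and Lindqvist are each President, so the next rule applies.
Among Ivanova and Lindqvist, alphabetically by surname: Ivanova before Lindqvist.
Espinoza and Ibarra are each an endowed-chair holder, so the next rule applies.
Among Espinoza and Ibarra, by current position: Espinoza (President) before Ibarra (Provost).
Order: Pereira, Nakamura, Vance, Drummond, Ivanova, Lindqvist, Espinoza, Ibarra. So position 7.

7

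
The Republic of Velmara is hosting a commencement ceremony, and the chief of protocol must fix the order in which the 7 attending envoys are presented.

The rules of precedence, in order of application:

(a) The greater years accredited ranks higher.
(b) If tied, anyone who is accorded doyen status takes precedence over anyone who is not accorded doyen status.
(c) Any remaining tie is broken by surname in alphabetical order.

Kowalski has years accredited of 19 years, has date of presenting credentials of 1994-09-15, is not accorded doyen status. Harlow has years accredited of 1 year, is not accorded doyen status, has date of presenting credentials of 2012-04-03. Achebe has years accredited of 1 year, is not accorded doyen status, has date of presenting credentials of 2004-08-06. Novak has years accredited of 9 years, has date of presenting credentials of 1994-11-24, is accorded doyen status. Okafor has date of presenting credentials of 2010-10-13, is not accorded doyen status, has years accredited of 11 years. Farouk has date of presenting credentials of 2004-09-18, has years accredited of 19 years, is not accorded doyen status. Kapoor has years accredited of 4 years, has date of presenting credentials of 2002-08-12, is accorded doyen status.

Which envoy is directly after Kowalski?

By years accredited (higher first): Farouk and Kowalski (both 19 years); then Okafor (11 years); then Novak (9 years); then Kapoor (4 years); then Achebe and Harlow (both 1 year).
Farouk and Kowalski are each not accorded doyen status, so the next rule applies.
Among Farouk and Kowalski, alphabetically by surname: Farouk before Kowalski.
Achebe and Harlow are each not accorded doyen status, so the next rule applies.
Among Achebe and Harlow, alphabetically by surname: Achebe before Harlow.
Order: Farouk, Kowalski, Okafor, Novak, Kapoor, Achebe, Harlow.

Okafor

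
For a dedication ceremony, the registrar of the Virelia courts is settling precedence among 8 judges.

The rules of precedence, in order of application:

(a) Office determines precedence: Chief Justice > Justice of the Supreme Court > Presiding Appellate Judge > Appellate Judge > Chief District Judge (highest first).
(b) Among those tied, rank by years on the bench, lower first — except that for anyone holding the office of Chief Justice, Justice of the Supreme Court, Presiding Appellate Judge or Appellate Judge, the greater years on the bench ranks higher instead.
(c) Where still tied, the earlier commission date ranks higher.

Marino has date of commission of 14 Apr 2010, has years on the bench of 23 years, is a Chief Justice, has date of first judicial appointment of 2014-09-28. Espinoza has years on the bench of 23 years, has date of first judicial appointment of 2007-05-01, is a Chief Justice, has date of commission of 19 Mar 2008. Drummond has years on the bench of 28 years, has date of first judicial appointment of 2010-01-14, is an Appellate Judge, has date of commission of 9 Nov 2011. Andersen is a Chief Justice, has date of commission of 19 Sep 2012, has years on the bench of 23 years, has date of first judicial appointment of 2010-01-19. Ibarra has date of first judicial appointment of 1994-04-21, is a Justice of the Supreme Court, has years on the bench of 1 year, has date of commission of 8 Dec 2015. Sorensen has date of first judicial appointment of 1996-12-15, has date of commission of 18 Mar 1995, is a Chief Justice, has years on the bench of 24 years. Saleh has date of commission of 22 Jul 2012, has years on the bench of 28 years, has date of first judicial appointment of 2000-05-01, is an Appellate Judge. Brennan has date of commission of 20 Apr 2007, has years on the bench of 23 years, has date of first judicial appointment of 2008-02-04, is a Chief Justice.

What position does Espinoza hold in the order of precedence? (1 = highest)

By office: Sorensen, Brennan, Espinoza, Marino and Andersen (Chief Justice); then Ibarra (Justice of the Supreme Court); then Drummond and Saleh (Appellate Judge).
Among Sorensen, Brennan, Espinoza, Marino and Andersen, by years on the bench (higher first) (reversed rule for this group): Sorensen (24 years) before Brennan, Espinoza, Marino and Andersen (23 years).
Among Brennan, Espinoza, Marino and Andersen, by date of commission (earlier first): Brennan (20 Apr 2007) before Espinoza (19 Mar 2008) before Marino (14 Apr 2010) before Andersen (19 Sep 2012).
Drummond and Saleh both have years on the bench 28 years, so the next rule applies.
Among Drummond and Saleh, by date of commission (earlier first): Drummond (9 Nov 2011) before Saleh (22 Jul 2012).
Order: Sorensen, Brennan, Espinoza, Marino, Andersen, Ibarra, Drummond, Saleh. So position 3.

3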